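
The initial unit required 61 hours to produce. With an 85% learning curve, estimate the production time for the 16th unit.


Formula: T_n = T_1 * (learning_rate)^(log2(n)) where learning_rate = rate/100
Doublings = log2(16) = 4
T_n = 61 * 0.85^4
T_n = 61 * 0.522 = 31.8 hours

31.8 hours


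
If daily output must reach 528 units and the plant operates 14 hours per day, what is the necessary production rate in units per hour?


Formula: Production Rate = Daily Demand / Available Hours
Rate = 528 units/day / 14 hours/day
Rate = 37.7 units/hour

37.7 units/hour


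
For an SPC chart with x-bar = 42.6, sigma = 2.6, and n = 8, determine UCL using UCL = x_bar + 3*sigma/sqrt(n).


UCL = 42.6 + 3 * 2.6 / sqrt(8)

45.36


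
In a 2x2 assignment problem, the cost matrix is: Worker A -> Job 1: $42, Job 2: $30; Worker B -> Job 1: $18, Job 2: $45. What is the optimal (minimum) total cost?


Option 1: A->1 + B->2 = $42 + $45 = $87
Option 2: A->2 + B->1 = $30 + $18 = $48
Min cost = min($87, $48) = $48

$48


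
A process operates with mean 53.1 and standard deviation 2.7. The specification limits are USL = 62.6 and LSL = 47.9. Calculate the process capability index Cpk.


Cpu = (62.6 - 53.1) / (3 * 2.7) = 1.17
Cpl = (53.1 - 47.9) / (3 * 2.7) = 0.64
Cpk = min(1.17, 0.64) = 0.64

0.64


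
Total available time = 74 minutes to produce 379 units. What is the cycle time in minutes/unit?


Formula: CT = Available Time / Number of Units
CT = 74 min / 379 units
CT = 0.2 min/unit

0.2 min/unit


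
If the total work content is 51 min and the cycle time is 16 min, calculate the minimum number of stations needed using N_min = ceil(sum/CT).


Formula: N_min = ceil(Sum of Task Times / Cycle Time)
N_min = ceil(51 min / 16 min) = ceil(3.1875)
N_min = 4 stations

4


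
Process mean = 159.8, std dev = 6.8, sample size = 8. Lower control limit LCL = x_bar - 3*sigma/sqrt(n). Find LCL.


LCL = 159.8 - 3 * 6.8 / sqrt(8)

152.59


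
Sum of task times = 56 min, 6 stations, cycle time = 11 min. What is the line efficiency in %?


Formula: Efficiency = Sum of Task Times / (N_stations * CT) * 100
Total station capacity = 6 stations * 11 min = 66 min
Efficiency = 56 / 66 * 100 = 84.8%

84.8%


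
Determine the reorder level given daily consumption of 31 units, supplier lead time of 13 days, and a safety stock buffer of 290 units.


Formula: ROP = (Daily Demand * Lead Time) + Safety Stock
Demand during lead time = 31 * 13 = 403 units
ROP = 403 + 290 = 693 units

693 units


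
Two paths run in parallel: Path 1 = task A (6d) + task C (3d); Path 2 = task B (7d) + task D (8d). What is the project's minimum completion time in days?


Path 1 = 6 + 3 = 9 days
Path 2 = 7 + 8 = 15 days
Duration = max(9, 15) = 15 days

15 days


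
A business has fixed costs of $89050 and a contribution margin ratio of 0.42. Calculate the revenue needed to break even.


Formula: BER = Fixed Costs / Contribution Margin Ratio
BER = $89050 / 0.42
BER = $212023.81 (to the nearest cent)

$212023.81


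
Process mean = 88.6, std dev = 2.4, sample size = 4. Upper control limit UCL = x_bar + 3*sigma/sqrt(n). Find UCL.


UCL = 88.6 + 3 * 2.4 / sqrt(4)

92.2


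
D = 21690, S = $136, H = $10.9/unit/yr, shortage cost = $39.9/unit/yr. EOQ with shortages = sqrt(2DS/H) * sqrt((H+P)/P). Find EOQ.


Formula: EOQ* = sqrt(2DS/H) * sqrt((H+P)/P)
Base EOQ = sqrt(2*21690*136/10.9) = 735.7 units
Correction = sqrt((10.9+39.9)/39.9) = 1.12835
EOQ* = 735.7 * 1.12835 = 830.1 units

830.1 units


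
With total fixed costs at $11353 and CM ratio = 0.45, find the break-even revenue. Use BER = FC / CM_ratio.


Formula: BER = Fixed Costs / Contribution Margin Ratio
BER = $11353 / 0.45
BER = $25228.89 (to the nearest cent)

$25228.89


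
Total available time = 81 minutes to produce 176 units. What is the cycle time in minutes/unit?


Formula: CT = Available Time / Number of Units
CT = 81 min / 176 units
CT = 0.46 min/unit

0.46 min/unit


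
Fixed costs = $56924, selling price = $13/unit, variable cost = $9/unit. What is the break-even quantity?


Formula: BEQ = Fixed Costs / (Price - Variable Cost)
Contribution margin = $13 - $9 = $4/unit
BEQ = ceil($56924 / $4/unit) = ceil(14231.0) = 14231 units

14231 units


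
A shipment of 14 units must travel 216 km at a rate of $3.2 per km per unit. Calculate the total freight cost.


TC = dist * cost * units = 216 * 3.2 * 14 = $9676.80

$9676.80


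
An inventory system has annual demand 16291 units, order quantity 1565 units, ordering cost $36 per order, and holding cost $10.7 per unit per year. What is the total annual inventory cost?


TC = 16291/1565 * 36 + 1565/2 * 10.7

$8747.50


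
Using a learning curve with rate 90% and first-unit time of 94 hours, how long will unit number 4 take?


Formula: T_n = T_1 * (learning_rate)^(log2(n)) where learning_rate = rate/100
Doublings = log2(4) = 2
T_n = 94 * 0.9^2
T_n = 94 * 0.81 = 76.1 hours

76.1 hours


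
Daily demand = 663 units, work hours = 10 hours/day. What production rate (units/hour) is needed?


Formula: Production Rate = Daily Demand / Available Hours
Rate = 663 units/day / 10 hours/day
Rate = 66.3 units/hour

66.3 units/hour


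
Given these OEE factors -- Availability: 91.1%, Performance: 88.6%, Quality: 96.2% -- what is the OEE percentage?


Formula: OEE = Availability * Performance * Quality / 10000
A * P = 91.1% * 88.6% / 100 = 80.71%
OEE = 80.71% * 96.2% / 100 = 77.6%

77.6%


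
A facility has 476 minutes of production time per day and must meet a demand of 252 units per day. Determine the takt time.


Formula: Takt Time = Available Production Time / Customer Demand
Takt = 476 min/day / 252 units/day
Takt = 1.89 min/unit

1.89 min/unit


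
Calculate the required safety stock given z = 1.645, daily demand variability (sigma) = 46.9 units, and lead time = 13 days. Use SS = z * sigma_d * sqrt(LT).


Formula: SS = z * sigma_d * sqrt(LT)
sqrt(LT) = sqrt(13) = 3.6056
SS = 1.645 * 46.9 * 3.6056
SS = 278.2 units

278.2 units


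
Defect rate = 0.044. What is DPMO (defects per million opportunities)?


DPMO = defect_rate * 1000000 = 0.044 * 1000000

44000


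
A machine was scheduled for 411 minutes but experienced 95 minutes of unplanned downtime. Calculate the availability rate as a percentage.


Formula: Availability = (Planned Time - Downtime) / Planned Time * 100
Uptime = 411 - 95 = 316 min
Availability = 316 / 411 * 100 = 76.9%

76.9%


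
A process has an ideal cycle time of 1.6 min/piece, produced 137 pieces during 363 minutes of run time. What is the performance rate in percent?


Formula: Performance = (Ideal CT * Total Count) / Run Time * 100
Ideal output time = 1.6 * 137 = 219.2 min
Performance = 219.2 / 363 * 100 = 60.4%

60.4%


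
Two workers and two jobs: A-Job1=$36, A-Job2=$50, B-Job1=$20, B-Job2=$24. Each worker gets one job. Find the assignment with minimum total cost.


Option 1: A->1 + B->2 = $36 + $24 = $60
Option 2: A->2 + B->1 = $50 + $20 = $70
Min cost = min($60, $70) = $60

$60


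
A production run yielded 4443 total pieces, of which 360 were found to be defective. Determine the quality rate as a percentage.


Formula: Quality Rate = Good Pieces / Total Pieces * 100
Good pieces = 4443 - 360 = 4083
QR = 4083 / 4443 * 100 = 91.9%

91.9%


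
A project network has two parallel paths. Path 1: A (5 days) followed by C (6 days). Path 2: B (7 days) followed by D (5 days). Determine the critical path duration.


Path 1 = 5 + 6 = 11 days
Path 2 = 7 + 5 = 12 days
Duration = max(11, 12) = 12 days

12 days


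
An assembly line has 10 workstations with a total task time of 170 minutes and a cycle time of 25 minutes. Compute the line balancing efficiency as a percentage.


Formula: Efficiency = Sum of Task Times / (N_stations * CT) * 100
Total station capacity = 10 stations * 25 min = 250 min
Efficiency = 170 / 250 * 100 = 68.0%

68.0%


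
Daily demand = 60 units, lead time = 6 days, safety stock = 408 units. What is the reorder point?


Formula: ROP = (Daily Demand * Lead Time) + Safety Stock
Demand during lead time = 60 * 6 = 360 units
ROP = 360 + 408 = 768 units

768 units


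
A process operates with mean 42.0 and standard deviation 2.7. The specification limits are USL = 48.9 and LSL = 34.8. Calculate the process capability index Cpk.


Cpu = (48.9 - 42.0) / (3 * 2.7) = 0.85
Cpl = (42.0 - 34.8) / (3 * 2.7) = 0.89
Cpk = min(0.85, 0.89) = 0.85

0.85


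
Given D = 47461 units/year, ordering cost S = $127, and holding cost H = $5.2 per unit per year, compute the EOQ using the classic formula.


Formula: EOQ = sqrt(2 * D * S / H)
Numerator: 2 * 47461 * 127 = 12055094
2DS/H = 12055094 / 5.2 = 2318287.3
EOQ = sqrt(2318287.3) = 1522.6 units

1522.6 units


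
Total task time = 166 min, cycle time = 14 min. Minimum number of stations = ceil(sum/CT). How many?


Formula: N_min = ceil(Sum of Task Times / Cycle Time)
N_min = ceil(166 min / 14 min) = ceil(11.8571)
N_min = 12 stations

12


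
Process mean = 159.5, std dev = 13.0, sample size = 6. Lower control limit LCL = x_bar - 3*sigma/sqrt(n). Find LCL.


LCL = 159.5 - 3 * 13.0 / sqrt(6)

143.58


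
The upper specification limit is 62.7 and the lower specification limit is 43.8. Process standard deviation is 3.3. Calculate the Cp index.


Cp = (62.7 - 43.8) / (6 * 3.3)

0.95


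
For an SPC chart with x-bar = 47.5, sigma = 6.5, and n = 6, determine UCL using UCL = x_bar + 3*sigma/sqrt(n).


UCL = 47.5 + 3 * 6.5 / sqrt(6)

55.46


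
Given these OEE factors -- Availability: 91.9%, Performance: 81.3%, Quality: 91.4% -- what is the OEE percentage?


Formula: OEE = Availability * Performance * Quality / 10000
A * P = 91.9% * 81.3% / 100 = 74.71%
OEE = 74.71% * 91.4% / 100 = 68.3%

68.3%


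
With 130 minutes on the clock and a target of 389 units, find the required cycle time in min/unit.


Formula: CT = Available Time / Number of Units
CT = 130 min / 389 units
CT = 0.33 min/unit

0.33 min/unit


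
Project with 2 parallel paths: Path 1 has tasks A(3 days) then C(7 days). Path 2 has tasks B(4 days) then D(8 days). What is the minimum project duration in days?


Path 1 = 3 + 7 = 10 days
Path 2 = 4 + 8 = 12 days
Duration = max(10, 12) = 12 days

12 days


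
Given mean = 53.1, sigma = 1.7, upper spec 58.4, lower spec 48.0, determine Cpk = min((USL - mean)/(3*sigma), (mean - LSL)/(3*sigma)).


Cpu = (58.4 - 53.1) / (3 * 1.7) = 1.04
Cpl = (53.1 - 48.0) / (3 * 1.7) = 1.0
Cpk = min(1.04, 1.0) = 1.0

1.0


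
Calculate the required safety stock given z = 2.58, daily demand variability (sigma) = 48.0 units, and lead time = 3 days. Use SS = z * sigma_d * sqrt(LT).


Formula: SS = z * sigma_d * sqrt(LT)
sqrt(LT) = sqrt(3) = 1.7321
SS = 2.58 * 48.0 * 1.7321
SS = 214.5 units

214.5 units


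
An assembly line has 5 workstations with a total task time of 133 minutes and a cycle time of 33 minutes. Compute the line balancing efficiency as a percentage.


Formula: Efficiency = Sum of Task Times / (N_stations * CT) * 100
Total station capacity = 5 stations * 33 min = 165 min
Efficiency = 133 / 165 * 100 = 80.6%

80.6%


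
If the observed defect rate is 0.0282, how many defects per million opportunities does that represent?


DPMO = defect_rate * 1000000 = 0.0282 * 1000000

28200


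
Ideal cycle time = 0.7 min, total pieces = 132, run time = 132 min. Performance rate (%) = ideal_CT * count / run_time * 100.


Formula: Performance = (Ideal CT * Total Count) / Run Time * 100
Ideal output time = 0.7 * 132 = 92.4 min
Performance = 92.4 / 132 * 100 = 70.0%

70.0%


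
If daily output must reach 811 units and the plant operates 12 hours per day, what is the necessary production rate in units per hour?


Formula: Production Rate = Daily Demand / Available Hours
Rate = 811 units/day / 12 hours/day
Rate = 67.6 units/hour

67.6 units/hour


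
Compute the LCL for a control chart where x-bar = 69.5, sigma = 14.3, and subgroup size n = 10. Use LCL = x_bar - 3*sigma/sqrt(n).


LCL = 69.5 - 3 * 14.3 / sqrt(10)

55.93


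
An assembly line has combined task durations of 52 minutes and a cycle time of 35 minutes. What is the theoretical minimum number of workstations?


Formula: N_min = ceil(Sum of Task Times / Cycle Time)
N_min = ceil(52 min / 35 min) = ceil(1.4857)
N_min = 2 stations

2


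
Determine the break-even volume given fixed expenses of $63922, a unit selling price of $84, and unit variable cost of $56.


Formula: BEQ = Fixed Costs / (Price - Variable Cost)
Contribution margin = $84 - $56 = $28/unit
BEQ = ceil($63922 / $28/unit) = ceil(2282.93) = 2283 units

2283 units


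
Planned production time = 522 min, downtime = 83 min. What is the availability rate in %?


Formula: Availability = (Planned Time - Downtime) / Planned Time * 100
Uptime = 522 - 83 = 439 min
Availability = 439 / 522 * 100 = 84.1%

84.1%


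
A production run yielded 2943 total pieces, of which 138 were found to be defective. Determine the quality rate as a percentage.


Formula: Quality Rate = Good Pieces / Total Pieces * 100
Good pieces = 2943 - 138 = 2805
QR = 2805 / 2943 * 100 = 95.3%

95.3%


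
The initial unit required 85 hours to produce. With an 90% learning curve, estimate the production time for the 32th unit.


Formula: T_n = T_1 * (learning_rate)^(log2(n)) where learning_rate = rate/100
Doublings = log2(32) = 5
T_n = 85 * 0.9^5
T_n = 85 * 0.5905 = 50.2 hours

50.2 hours


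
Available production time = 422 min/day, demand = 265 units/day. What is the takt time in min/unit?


Formula: Takt Time = Available Production Time / Customer Demand
Takt = 422 min/day / 265 units/day
Takt = 1.59 min/unit

1.59 min/unit


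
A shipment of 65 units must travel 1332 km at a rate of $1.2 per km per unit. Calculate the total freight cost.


TC = dist * cost * units = 1332 * 1.2 * 65 = $103896.00

$103896.00


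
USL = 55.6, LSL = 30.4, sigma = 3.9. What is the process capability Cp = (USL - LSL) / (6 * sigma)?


Cp = (55.6 - 30.4) / (6 * 3.9)

1.08


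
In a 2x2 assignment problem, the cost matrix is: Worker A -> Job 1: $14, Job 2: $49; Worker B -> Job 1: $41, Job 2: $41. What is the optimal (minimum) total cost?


Option 1: A->1 + B->2 = $14 + $41 = $55
Option 2: A->2 + B->1 = $49 + $41 = $90
Min cost = min($55, $90) = $55

$55


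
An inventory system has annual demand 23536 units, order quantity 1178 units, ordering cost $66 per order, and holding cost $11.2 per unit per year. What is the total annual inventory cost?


TC = 23536/1178 * 66 + 1178/2 * 11.2

$7915.46


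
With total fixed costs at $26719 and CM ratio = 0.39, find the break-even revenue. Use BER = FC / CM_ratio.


Formula: BER = Fixed Costs / Contribution Margin Ratio
BER = $26719 / 0.39
BER = $68510.26 (to the nearest cent)

$68510.26


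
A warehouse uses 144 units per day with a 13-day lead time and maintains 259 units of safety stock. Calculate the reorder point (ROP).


Formula: ROP = (Daily Demand * Lead Time) + Safety Stock
Demand during lead time = 144 * 13 = 1872 units
ROP = 1872 + 259 = 2131 units

2131 units


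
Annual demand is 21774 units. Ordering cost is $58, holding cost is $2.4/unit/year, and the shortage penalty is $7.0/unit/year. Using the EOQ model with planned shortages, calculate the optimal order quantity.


Formula: EOQ* = sqrt(2DS/H) * sqrt((H+P)/P)
Base EOQ = sqrt(2*21774*58/2.4) = 1025.87 units
Correction = sqrt((2.4+7.0)/7.0) = 1.15882
EOQ* = 1025.87 * 1.15882 = 1188.8 units

1188.8 units


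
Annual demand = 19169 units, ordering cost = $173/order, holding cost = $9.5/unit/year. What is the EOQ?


Formula: EOQ = sqrt(2 * D * S / H)
Numerator: 2 * 19169 * 173 = 6632474
2DS/H = 6632474 / 9.5 = 698155.2
EOQ = sqrt(698155.2) = 835.6 units

835.6 units


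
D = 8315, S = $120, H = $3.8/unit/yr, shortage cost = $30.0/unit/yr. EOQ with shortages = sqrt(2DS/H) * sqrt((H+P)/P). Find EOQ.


Formula: EOQ* = sqrt(2DS/H) * sqrt((H+P)/P)
Base EOQ = sqrt(2*8315*120/3.8) = 724.68 units
Correction = sqrt((3.8+30.0)/30.0) = 1.06145
EOQ* = 724.68 * 1.06145 = 769.2 units

769.2 units


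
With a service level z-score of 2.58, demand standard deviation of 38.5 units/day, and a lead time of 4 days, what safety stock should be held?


Formula: SS = z * sigma_d * sqrt(LT)
sqrt(LT) = sqrt(4) = 2.0
SS = 2.58 * 38.5 * 2.0
SS = 198.7 units

198.7 units


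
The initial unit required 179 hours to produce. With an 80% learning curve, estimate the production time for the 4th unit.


Formula: T_n = T_1 * (learning_rate)^(log2(n)) where learning_rate = rate/100
Doublings = log2(4) = 2
T_n = 179 * 0.8^2
T_n = 179 * 0.64 = 114.6 hours

114.6 hours


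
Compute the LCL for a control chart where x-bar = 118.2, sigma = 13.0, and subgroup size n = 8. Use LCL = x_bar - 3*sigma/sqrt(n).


LCL = 118.2 - 3 * 13.0 / sqrt(8)

104.41


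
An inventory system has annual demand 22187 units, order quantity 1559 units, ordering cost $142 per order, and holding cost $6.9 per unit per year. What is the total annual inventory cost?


TC = 22187/1559 * 142 + 1559/2 * 6.9

$7399.43


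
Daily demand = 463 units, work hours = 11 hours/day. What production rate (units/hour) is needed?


Formula: Production Rate = Daily Demand / Available Hours
Rate = 463 units/day / 11 hours/day
Rate = 42.1 units/hour

42.1 units/hour


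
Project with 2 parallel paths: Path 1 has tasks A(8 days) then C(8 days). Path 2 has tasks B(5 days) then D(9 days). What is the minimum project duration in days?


Path 1 = 8 + 8 = 16 days
Path 2 = 5 + 9 = 14 days
Duration = max(16, 14) = 16 days

16 days


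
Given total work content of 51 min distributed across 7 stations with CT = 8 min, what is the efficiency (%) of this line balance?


Formula: Efficiency = Sum of Task Times / (N_stations * CT) * 100
Total station capacity = 7 stations * 8 min = 56 min
Efficiency = 51 / 56 * 100 = 91.1%

91.1%


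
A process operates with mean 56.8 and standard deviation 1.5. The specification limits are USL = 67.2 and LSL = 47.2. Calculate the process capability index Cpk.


Cpu = (67.2 - 56.8) / (3 * 1.5) = 2.31
Cpl = (56.8 - 47.2) / (3 * 1.5) = 2.13
Cpk = min(2.31, 2.13) = 2.13

2.13


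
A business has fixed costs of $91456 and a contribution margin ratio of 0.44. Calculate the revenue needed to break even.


Formula: BER = Fixed Costs / Contribution Margin Ratio
BER = $91456 / 0.44
BER = $207854.55 (to the nearest cent)

$207854.55


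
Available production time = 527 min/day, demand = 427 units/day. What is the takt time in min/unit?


Formula: Takt Time = Available Production Time / Customer Demand
Takt = 527 min/day / 427 units/day
Takt = 1.23 min/unit

1.23 min/unit


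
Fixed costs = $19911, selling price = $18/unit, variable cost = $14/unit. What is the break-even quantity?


Formula: BEQ = Fixed Costs / (Price - Variable Cost)
Contribution margin = $18 - $14 = $4/unit
BEQ = ceil($19911 / $4/unit) = ceil(4977.75) = 4978 units

4978 units


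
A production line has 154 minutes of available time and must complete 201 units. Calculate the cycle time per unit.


Formula: CT = Available Time / Number of Units
CT = 154 min / 201 units
CT = 0.77 min/unit

0.77 min/unit


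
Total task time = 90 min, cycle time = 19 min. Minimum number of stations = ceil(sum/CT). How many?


Formula: N_min = ceil(Sum of Task Times / Cycle Time)
N_min = ceil(90 min / 19 min) = ceil(4.7368)
N_min = 5 stations

5


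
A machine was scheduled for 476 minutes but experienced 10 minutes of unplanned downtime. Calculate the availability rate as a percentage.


Formula: Availability = (Planned Time - Downtime) / Planned Time * 100
Uptime = 476 - 10 = 466 min
Availability = 466 / 476 * 100 = 97.9%

97.9%


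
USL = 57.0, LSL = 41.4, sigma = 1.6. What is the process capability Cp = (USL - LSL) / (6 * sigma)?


Cp = (57.0 - 41.4) / (6 * 1.6)

1.63


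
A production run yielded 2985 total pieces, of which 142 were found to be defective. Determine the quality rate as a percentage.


Formula: Quality Rate = Good Pieces / Total Pieces * 100
Good pieces = 2985 - 142 = 2843
QR = 2843 / 2985 * 100 = 95.2%

95.2%


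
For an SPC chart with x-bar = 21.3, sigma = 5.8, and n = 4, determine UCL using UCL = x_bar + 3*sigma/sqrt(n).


UCL = 21.3 + 3 * 5.8 / sqrt(4)

30.0


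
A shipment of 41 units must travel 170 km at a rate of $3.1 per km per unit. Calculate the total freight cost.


TC = dist * cost * units = 170 * 3.1 * 41 = $21607.00

$21607.00


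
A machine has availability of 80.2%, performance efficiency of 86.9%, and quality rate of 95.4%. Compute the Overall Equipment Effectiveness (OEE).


Formula: OEE = Availability * Performance * Quality / 10000
A * P = 80.2% * 86.9% / 100 = 69.69%
OEE = 69.69% * 95.4% / 100 = 66.5%

66.5%


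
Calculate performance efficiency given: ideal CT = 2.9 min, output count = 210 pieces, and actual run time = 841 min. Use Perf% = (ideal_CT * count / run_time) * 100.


Formula: Performance = (Ideal CT * Total Count) / Run Time * 100
Ideal output time = 2.9 * 210 = 609.0 min
Performance = 609.0 / 841 * 100 = 72.4%

72.4%


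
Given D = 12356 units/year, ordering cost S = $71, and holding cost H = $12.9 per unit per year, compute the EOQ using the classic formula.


Formula: EOQ = sqrt(2 * D * S / H)
Numerator: 2 * 12356 * 71 = 1754552
2DS/H = 1754552 / 12.9 = 136011.8
EOQ = sqrt(136011.8) = 368.8 units

368.8 units


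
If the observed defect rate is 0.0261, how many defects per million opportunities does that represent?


DPMO = defect_rate * 1000000 = 0.0261 * 1000000

26100


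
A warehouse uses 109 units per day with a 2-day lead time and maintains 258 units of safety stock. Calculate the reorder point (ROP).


Formula: ROP = (Daily Demand * Lead Time) + Safety Stock
Demand during lead time = 109 * 2 = 218 units
ROP = 218 + 258 = 476 units

476 units


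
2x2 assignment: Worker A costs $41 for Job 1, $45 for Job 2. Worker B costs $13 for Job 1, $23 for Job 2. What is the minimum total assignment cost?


Option 1: A->1 + B->2 = $41 + $23 = $64
Option 2: A->2 + B->1 = $45 + $13 = $58
Min cost = min($64, $58) = $58

$58


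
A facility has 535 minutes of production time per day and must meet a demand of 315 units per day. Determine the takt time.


Formula: Takt Time = Available Production Time / Customer Demand
Takt = 535 min/day / 315 units/day
Takt = 1.7 min/unit

1.7 min/unit


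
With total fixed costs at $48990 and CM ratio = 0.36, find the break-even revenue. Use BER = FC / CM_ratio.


Formula: BER = Fixed Costs / Contribution Margin Ratio
BER = $48990 / 0.36
BER = $136083.33 (to the nearest cent)

$136083.33


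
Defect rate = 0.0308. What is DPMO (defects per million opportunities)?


DPMO = defect_rate * 1000000 = 0.0308 * 1000000

30800


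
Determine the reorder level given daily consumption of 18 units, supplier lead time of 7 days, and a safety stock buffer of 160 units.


Formula: ROP = (Daily Demand * Lead Time) + Safety Stock
Demand during lead time = 18 * 7 = 126 units
ROP = 126 + 160 = 286 units

286 units


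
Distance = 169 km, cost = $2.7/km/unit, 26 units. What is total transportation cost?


TC = dist * cost * units = 169 * 2.7 * 26 = $11863.80

$11863.80


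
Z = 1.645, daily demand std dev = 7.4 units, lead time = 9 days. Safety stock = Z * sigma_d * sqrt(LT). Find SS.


Formula: SS = z * sigma_d * sqrt(LT)
sqrt(LT) = sqrt(9) = 3.0
SS = 1.645 * 7.4 * 3.0
SS = 36.5 units

36.5 units


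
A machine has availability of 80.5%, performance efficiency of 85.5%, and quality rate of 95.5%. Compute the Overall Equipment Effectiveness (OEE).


Formula: OEE = Availability * Performance * Quality / 10000
A * P = 80.5% * 85.5% / 100 = 68.83%
OEE = 68.83% * 95.5% / 100 = 65.7%

65.7%


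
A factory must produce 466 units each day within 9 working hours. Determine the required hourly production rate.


Formula: Production Rate = Daily Demand / Available Hours
Rate = 466 units/day / 9 hours/day
Rate = 51.8 units/hour

51.8 units/hour


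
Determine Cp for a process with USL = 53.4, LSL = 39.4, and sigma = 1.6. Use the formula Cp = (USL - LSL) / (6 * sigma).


Cp = (53.4 - 39.4) / (6 * 1.6)

1.46


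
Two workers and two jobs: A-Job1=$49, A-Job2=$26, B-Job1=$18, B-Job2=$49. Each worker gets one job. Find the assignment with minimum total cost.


Option 1: A->1 + B->2 = $49 + $49 = $98
Option 2: A->2 + B->1 = $26 + $18 = $44
Min cost = min($98, $44) = $44

$44


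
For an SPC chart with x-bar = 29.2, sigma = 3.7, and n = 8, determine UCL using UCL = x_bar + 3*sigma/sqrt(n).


UCL = 29.2 + 3 * 3.7 / sqrt(8)

33.12


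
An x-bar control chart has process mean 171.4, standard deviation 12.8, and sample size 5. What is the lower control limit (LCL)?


LCL = 171.4 - 3 * 12.8 / sqrt(5)

154.23


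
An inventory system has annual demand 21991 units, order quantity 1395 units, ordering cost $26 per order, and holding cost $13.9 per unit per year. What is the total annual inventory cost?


TC = 21991/1395 * 26 + 1395/2 * 13.9

$10105.12


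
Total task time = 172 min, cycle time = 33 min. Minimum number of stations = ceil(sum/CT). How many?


Formula: N_min = ceil(Sum of Task Times / Cycle Time)
N_min = ceil(172 min / 33 min) = ceil(5.2121)
N_min = 6 stations

6


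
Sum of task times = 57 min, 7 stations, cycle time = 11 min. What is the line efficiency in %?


Formula: Efficiency = Sum of Task Times / (N_stations * CT) * 100
Total station capacity = 7 stations * 11 min = 77 min
Efficiency = 57 / 77 * 100 = 74.0%

74.0%


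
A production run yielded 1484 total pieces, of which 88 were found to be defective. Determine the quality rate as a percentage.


Formula: Quality Rate = Good Pieces / Total Pieces * 100
Good pieces = 1484 - 88 = 1396
QR = 1396 / 1484 * 100 = 94.1%

94.1%


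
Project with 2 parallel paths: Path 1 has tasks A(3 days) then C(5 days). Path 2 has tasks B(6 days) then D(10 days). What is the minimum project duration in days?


Path 1 = 3 + 5 = 8 days
Path 2 = 6 + 10 = 16 days
Duration = max(8, 16) = 16 days

16 days


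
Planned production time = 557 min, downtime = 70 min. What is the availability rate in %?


Formula: Availability = (Planned Time - Downtime) / Planned Time * 100
Uptime = 557 - 70 = 487 min
Availability = 487 / 557 * 100 = 87.4%

87.4%


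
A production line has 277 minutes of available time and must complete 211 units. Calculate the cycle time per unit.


Formula: CT = Available Time / Number of Units
CT = 277 min / 211 units
CT = 1.31 min/unit

1.31 min/unit


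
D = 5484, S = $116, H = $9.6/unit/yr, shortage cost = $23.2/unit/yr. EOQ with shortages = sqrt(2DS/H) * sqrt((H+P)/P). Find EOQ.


Formula: EOQ* = sqrt(2DS/H) * sqrt((H+P)/P)
Base EOQ = sqrt(2*5484*116/9.6) = 364.05 units
Correction = sqrt((9.6+23.2)/23.2) = 1.18903
EOQ* = 364.05 * 1.18903 = 432.9 units

432.9 units


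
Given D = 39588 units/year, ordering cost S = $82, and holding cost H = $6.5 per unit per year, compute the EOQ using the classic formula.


Formula: EOQ = sqrt(2 * D * S / H)
Numerator: 2 * 39588 * 82 = 6492432
2DS/H = 6492432 / 6.5 = 998835.7
EOQ = sqrt(998835.7) = 999.4 units

999.4 units


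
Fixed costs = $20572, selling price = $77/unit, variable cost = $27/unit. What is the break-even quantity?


Formula: BEQ = Fixed Costs / (Price - Variable Cost)
Contribution margin = $77 - $27 = $50/unit
BEQ = ceil($20572 / $50/unit) = ceil(411.44) = 412 units

412 units


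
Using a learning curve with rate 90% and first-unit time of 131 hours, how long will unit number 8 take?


Formula: T_n = T_1 * (learning_rate)^(log2(n)) where learning_rate = rate/100
Doublings = log2(8) = 3
T_n = 131 * 0.9^3
T_n = 131 * 0.729 = 95.5 hours

95.5 hours


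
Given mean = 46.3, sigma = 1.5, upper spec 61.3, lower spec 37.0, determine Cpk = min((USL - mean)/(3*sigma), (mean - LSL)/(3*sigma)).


Cpu = (61.3 - 46.3) / (3 * 1.5) = 3.33
Cpl = (46.3 - 37.0) / (3 * 1.5) = 2.07
Cpk = min(3.33, 2.07) = 2.07

2.07


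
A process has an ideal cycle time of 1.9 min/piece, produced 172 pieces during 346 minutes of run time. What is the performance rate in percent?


Formula: Performance = (Ideal CT * Total Count) / Run Time * 100
Ideal output time = 1.9 * 172 = 326.8 min
Performance = 326.8 / 346 * 100 = 94.5%

94.5%


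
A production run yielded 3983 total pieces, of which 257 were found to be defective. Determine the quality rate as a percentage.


Formula: Quality Rate = Good Pieces / Total Pieces * 100
Good pieces = 3983 - 257 = 3726
QR = 3726 / 3983 * 100 = 93.5%

93.5%


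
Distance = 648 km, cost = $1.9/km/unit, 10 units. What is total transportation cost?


TC = dist * cost * units = 648 * 1.9 * 10 = $12312.00

$12312.00


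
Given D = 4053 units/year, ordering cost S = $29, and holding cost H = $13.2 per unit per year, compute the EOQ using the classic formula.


Formula: EOQ = sqrt(2 * D * S / H)
Numerator: 2 * 4053 * 29 = 235074
2DS/H = 235074 / 13.2 = 17808.6
EOQ = sqrt(17808.6) = 133.4 units

133.4 units


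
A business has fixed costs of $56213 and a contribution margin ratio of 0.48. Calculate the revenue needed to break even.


Formula: BER = Fixed Costs / Contribution Margin Ratio
BER = $56213 / 0.48
BER = $117110.42 (to the nearest cent)

$117110.42


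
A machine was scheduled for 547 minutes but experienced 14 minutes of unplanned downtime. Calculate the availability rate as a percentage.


Formula: Availability = (Planned Time - Downtime) / Planned Time * 100
Uptime = 547 - 14 = 533 min
Availability = 533 / 547 * 100 = 97.4%

97.4%


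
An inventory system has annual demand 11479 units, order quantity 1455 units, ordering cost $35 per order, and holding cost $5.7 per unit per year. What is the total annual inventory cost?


TC = 11479/1455 * 35 + 1455/2 * 5.7

$4422.88


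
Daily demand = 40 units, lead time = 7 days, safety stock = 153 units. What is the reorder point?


Formula: ROP = (Daily Demand * Lead Time) + Safety Stock
Demand during lead time = 40 * 7 = 280 units
ROP = 280 + 153 = 433 units

433 units


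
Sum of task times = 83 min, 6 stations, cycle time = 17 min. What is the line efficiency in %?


Formula: Efficiency = Sum of Task Times / (N_stations * CT) * 100
Total station capacity = 6 stations * 17 min = 102 min
Efficiency = 83 / 102 * 100 = 81.4%

81.4%


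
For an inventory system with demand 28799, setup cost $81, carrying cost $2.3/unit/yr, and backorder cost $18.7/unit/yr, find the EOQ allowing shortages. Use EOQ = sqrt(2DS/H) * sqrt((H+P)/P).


Formula: EOQ* = sqrt(2DS/H) * sqrt((H+P)/P)
Base EOQ = sqrt(2*28799*81/2.3) = 1424.24 units
Correction = sqrt((2.3+18.7)/18.7) = 1.05971
EOQ* = 1424.24 * 1.05971 = 1509.3 units

1509.3 units


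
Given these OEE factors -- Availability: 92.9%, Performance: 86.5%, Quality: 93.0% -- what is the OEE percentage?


Formula: OEE = Availability * Performance * Quality / 10000
A * P = 92.9% * 86.5% / 100 = 80.36%
OEE = 80.36% * 93.0% / 100 = 74.7%

74.7%


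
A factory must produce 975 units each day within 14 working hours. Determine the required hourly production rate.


Formula: Production Rate = Daily Demand / Available Hours
Rate = 975 units/day / 14 hours/day
Rate = 69.6 units/hour

69.6 units/hour


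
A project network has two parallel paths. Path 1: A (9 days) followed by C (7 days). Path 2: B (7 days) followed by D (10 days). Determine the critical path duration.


Path 1 = 9 + 7 = 16 days
Path 2 = 7 + 10 = 17 days
Duration = max(16, 17) = 17 days

17 days


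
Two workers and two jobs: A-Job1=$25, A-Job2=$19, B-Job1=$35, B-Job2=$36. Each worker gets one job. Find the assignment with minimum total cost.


Option 1: A->1 + B->2 = $25 + $36 = $61
Option 2: A->2 + B->1 = $19 + $35 = $54
Min cost = min($61, $54) = $54

$54


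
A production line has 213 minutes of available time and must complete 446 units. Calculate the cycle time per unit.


Formula: CT = Available Time / Number of Units
CT = 213 min / 446 units
CT = 0.48 min/unit

0.48 min/unit


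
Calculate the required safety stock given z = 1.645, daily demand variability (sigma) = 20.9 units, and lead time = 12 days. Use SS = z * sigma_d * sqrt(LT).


Formula: SS = z * sigma_d * sqrt(LT)
sqrt(LT) = sqrt(12) = 3.4641
SS = 1.645 * 20.9 * 3.4641
SS = 119.1 units

119.1 units


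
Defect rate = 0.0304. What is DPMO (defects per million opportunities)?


DPMO = defect_rate * 1000000 = 0.0304 * 1000000

30400


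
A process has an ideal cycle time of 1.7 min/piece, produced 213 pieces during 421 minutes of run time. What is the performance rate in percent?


Formula: Performance = (Ideal CT * Total Count) / Run Time * 100
Ideal output time = 1.7 * 213 = 362.1 min
Performance = 362.1 / 421 * 100 = 86.0%

86.0%


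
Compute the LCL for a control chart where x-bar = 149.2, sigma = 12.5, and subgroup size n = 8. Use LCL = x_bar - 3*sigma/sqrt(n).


LCL = 149.2 - 3 * 12.5 / sqrt(8)

135.94


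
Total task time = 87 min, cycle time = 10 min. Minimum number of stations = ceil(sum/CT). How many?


Formula: N_min = ceil(Sum of Task Times / Cycle Time)
N_min = ceil(87 min / 10 min) = ceil(8.7)
N_min = 9 stations

9


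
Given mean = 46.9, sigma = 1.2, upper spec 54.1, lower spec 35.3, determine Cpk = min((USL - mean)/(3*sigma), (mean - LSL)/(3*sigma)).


Cpu = (54.1 - 46.9) / (3 * 1.2) = 2.0
Cpl = (46.9 - 35.3) / (3 * 1.2) = 3.22
Cpk = min(2.0, 3.22) = 2.0

2.0


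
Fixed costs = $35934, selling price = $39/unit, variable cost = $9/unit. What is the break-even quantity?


Formula: BEQ = Fixed Costs / (Price - Variable Cost)
Contribution margin = $39 - $9 = $30/unit
BEQ = ceil($35934 / $30/unit) = ceil(1197.8) = 1198 units

1198 units


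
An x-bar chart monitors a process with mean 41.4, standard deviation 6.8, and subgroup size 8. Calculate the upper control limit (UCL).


UCL = 41.4 + 3 * 6.8 / sqrt(8)

48.61


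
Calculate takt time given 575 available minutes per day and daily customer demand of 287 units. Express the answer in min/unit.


Formula: Takt Time = Available Production Time / Customer Demand
Takt = 575 min/day / 287 units/day
Takt = 2.0 min/unit

2.0 min/unit


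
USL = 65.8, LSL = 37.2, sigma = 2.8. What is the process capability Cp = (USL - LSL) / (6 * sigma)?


Cp = (65.8 - 37.2) / (6 * 2.8)

1.7


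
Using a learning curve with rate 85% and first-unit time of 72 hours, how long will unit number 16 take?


Formula: T_n = T_1 * (learning_rate)^(log2(n)) where learning_rate = rate/100
Doublings = log2(16) = 4
T_n = 72 * 0.85^4
T_n = 72 * 0.522 = 37.6 hours

37.6 hours


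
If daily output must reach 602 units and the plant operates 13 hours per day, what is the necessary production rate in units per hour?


Formula: Production Rate = Daily Demand / Available Hours
Rate = 602 units/day / 13 hours/day
Rate = 46.3 units/hour

46.3 units/hour


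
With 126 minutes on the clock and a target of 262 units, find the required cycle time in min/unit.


Formula: CT = Available Time / Number of Units
CT = 126 min / 262 units
CT = 0.48 min/unit

0.48 min/unit


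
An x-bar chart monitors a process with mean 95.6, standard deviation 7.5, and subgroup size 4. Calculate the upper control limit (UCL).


UCL = 95.6 + 3 * 7.5 / sqrt(4)

106.85


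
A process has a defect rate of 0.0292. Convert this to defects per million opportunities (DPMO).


DPMO = defect_rate * 1000000 = 0.0292 * 1000000

29200


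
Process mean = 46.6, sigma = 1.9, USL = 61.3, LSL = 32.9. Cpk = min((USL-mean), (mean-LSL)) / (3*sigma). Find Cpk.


Cpu = (61.3 - 46.6) / (3 * 1.9) = 2.58
Cpl = (46.6 - 32.9) / (3 * 1.9) = 2.4
Cpk = min(2.58, 2.4) = 2.4

2.4


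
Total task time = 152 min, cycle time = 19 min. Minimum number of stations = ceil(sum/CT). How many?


Formula: N_min = ceil(Sum of Task Times / Cycle Time)
N_min = ceil(152 min / 19 min) = ceil(8.0)
N_min = 8 stations

8


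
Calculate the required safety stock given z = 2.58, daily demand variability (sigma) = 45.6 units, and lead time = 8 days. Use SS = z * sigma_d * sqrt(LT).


Formula: SS = z * sigma_d * sqrt(LT)
sqrt(LT) = sqrt(8) = 2.8284
SS = 2.58 * 45.6 * 2.8284
SS = 332.8 units

332.8 units


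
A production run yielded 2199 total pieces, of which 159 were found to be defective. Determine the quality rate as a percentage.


Formula: Quality Rate = Good Pieces / Total Pieces * 100
Good pieces = 2199 - 159 = 2040
QR = 2040 / 2199 * 100 = 92.8%

92.8%


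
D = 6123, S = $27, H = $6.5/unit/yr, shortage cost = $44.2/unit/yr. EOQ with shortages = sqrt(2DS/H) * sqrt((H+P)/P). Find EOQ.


Formula: EOQ* = sqrt(2DS/H) * sqrt((H+P)/P)
Base EOQ = sqrt(2*6123*27/6.5) = 225.54 units
Correction = sqrt((6.5+44.2)/44.2) = 1.07101
EOQ* = 225.54 * 1.07101 = 241.6 units

241.6 units


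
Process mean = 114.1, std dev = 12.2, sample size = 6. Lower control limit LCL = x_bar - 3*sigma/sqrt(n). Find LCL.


LCL = 114.1 - 3 * 12.2 / sqrt(6)

99.16


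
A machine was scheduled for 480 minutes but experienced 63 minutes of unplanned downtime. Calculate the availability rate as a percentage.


Formula: Availability = (Planned Time - Downtime) / Planned Time * 100
Uptime = 480 - 63 = 417 min
Availability = 417 / 480 * 100 = 86.9%

86.9%


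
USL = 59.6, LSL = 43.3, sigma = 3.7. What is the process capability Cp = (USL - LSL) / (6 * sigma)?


Cp = (59.6 - 43.3) / (6 * 3.7)

0.73


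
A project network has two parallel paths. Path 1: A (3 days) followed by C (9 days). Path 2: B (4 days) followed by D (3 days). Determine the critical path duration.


Path 1 = 3 + 9 = 12 days
Path 2 = 4 + 3 = 7 days
Duration = max(12, 7) = 12 days

12 days


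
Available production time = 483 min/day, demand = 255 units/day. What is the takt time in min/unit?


Formula: Takt Time = Available Production Time / Customer Demand
Takt = 483 min/day / 255 units/day
Takt = 1.89 min/unit

1.89 min/unit


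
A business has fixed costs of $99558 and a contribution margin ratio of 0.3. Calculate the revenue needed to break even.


Formula: BER = Fixed Costs / Contribution Margin Ratio
BER = $99558 / 0.3
BER = $331860.00 (to the nearest cent)

$331860.00


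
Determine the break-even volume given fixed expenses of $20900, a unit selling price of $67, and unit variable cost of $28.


Formula: BEQ = Fixed Costs / (Price - Variable Cost)
Contribution margin = $67 - $28 = $39/unit
BEQ = ceil($20900 / $39/unit) = ceil(535.9) = 536 units

536 units


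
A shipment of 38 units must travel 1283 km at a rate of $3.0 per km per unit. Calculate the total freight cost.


TC = dist * cost * units = 1283 * 3.0 * 38 = $146262.00

$146262.00


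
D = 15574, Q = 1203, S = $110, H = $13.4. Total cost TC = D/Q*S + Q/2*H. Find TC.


TC = 15574/1203 * 110 + 1203/2 * 13.4

$9484.16


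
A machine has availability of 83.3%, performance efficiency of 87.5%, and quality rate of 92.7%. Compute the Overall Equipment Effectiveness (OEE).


Formula: OEE = Availability * Performance * Quality / 10000
A * P = 83.3% * 87.5% / 100 = 72.89%
OEE = 72.89% * 92.7% / 100 = 67.6%

67.6%


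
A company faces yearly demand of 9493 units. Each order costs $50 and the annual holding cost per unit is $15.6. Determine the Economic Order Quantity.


Formula: EOQ = sqrt(2 * D * S / H)
Numerator: 2 * 9493 * 50 = 949300
2DS/H = 949300 / 15.6 = 60852.6
EOQ = sqrt(60852.6) = 246.7 units

246.7 units


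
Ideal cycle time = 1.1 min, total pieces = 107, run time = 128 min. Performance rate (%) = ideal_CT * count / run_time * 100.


Formula: Performance = (Ideal CT * Total Count) / Run Time * 100
Ideal output time = 1.1 * 107 = 117.7 min
Performance = 117.7 / 128 * 100 = 92.0%

92.0%
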